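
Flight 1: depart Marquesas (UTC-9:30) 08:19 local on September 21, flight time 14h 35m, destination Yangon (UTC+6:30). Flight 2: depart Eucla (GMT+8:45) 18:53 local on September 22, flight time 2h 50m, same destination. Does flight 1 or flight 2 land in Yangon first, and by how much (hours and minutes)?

Flight 1 in UTC: 08:19 + 9:30 = 17:49 on Sep 21.
+14 hours 35 minutes → arrive 08:24 UTC on Sep 22.
Flight 2 in UTC: 18:53 − 8:45 = 10:08 on Sep 22.
+2 hours and 50 minutes → arrive 12:58 UTC on Sep 22.
Flight 1 lands earlier by 4 hours 34 minutes.

the first, by 4 hours 34 minutes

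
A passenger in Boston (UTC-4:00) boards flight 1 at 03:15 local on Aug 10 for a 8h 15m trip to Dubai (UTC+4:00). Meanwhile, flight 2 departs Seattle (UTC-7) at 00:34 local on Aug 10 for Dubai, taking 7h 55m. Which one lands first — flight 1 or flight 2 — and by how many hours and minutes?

Flight 1 in UTC: 03:15 + 4:00 = 07:15 on Aug 10.
+8 hours and 15 minutes → arrive 15:30 UTC on Aug 10.
Flight 2 in UTC: 00:34 + 7:00 = 07:34 on Aug 10.
+7 hours 55 minutes → arrive 15:29 UTC on Aug 10.
Flight 2 lands earlier by 1 minute.

the second, by 1 minute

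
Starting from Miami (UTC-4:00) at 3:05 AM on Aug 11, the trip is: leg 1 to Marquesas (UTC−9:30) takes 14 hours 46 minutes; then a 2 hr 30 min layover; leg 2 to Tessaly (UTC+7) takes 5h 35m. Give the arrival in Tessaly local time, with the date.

Convert departure to UTC: 3:05 AM + 4:00 = 7:05 AM UTC on Aug 11.
Add 14 hours 46 minutes leg 1 → 9:51 PM UTC.
Add 2 hours 30 minutes layover in Marquesas → 12:21 AM UTC (Aug 12).
Add 5 hours and 35 minutes leg 2 → 5:56 AM UTC.
Tessaly is UTC+7:00, so local arrival = 5:56 AM + 7:00 = 12:56 PM on Aug 12.

12:56 PM on Aug 12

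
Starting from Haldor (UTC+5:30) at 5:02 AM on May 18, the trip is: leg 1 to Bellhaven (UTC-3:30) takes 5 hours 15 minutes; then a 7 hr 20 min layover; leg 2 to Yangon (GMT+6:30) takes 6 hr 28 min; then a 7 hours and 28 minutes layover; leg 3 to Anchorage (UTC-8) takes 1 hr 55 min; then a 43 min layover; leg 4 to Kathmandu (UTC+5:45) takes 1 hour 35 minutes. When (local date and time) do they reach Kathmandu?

Convert departure to UTC: 5:02 AM − 5:30 = 11:32 PM UTC on May 17.
Add 5 hours 15 minutes leg 1 → 4:47 AM UTC (May 18).
Add 7 hours 20 minutes layover in Bellhaven → 12:07 PM UTC.
Add 6 hours 28 minutes leg 2 → 6:35 PM UTC.
Add 7 hours and 28 minutes layover in Yangon → 2:03 AM UTC (May 19).
Add 1 hour 55 minutes leg 3 → 3:58 AM UTC.
Add 43 minutes layover in Anchorage → 4:41 AM UTC.
Add 1 hour 35 minutes leg 4 → 6:16 AM UTC.
Kathmandu is UTC+5:45, so local arrival = 6:16 AM + 5:45 = 12:01 PM on May 19.

12:01 PM on May 19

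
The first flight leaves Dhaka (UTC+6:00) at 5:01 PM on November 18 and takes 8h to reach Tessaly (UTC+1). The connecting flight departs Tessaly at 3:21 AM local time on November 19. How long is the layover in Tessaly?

Convert departure to UTC: 5:01 PM − 6:00 = 11:01 AM UTC on Nov 18.
Add 8 hours flight time → 7:01 PM UTC.
Tessaly is UTC+1:00, so local arrival = 7:01 PM + 1:00 = 8:01 PM on Nov 18.
Layover = 3:21 AM − 8:01 PM (+1 day) = 7 hours 20 minutes.

7 hours 20 minutes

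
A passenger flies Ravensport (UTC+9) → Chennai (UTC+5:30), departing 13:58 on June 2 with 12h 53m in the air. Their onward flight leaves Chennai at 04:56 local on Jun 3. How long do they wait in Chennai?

5 hours 35 minutes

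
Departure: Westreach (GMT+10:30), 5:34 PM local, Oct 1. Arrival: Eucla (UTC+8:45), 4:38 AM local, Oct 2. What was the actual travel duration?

12 hours 49 minutes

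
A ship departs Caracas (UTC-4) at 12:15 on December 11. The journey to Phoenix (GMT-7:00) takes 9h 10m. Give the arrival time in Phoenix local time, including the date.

18:25 on December 11

Convert departure to UTC: 12:15 + 4:00 = 16:15 UTC on Dec 11.
Add 9 hours 10 minutes travel time → 01:25 UTC (Dec 12).
Phoenix is UTC−7:00, so local arrival = 01:25 − 7:00 = 18:25 on Dec 11.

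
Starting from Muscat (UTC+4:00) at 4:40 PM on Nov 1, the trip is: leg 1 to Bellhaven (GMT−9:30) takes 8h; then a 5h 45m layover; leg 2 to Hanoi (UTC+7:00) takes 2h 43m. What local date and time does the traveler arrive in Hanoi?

12:08 PM on Nov 2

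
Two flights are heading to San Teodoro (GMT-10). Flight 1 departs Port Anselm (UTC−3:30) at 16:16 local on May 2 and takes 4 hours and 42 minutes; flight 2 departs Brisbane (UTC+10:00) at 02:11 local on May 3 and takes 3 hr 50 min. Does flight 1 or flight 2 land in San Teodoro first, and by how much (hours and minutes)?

Flight 1 in UTC: 16:16 + 3:30 = 19:46 on May 2.
+4 hours and 42 minutes → arrive 00:28 UTC on May 3.
Flight 2 in UTC: 02:11 − 10:00 = 16:11 on May 2.
+3 hours 50 minutes → arrive 20:01 UTC on May 2.
Flight 2 lands earlier by 4 hours 27 minutes.

the second, by 4 hours 27 minutes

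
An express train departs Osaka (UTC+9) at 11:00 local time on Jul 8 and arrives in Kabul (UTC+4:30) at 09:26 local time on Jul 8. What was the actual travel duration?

Kabul is 4:30 behind Osaka.
Clock-face elapsed time (ignoring zones) is −1 hour 34 minutes.
Actual elapsed = −1 hour 34 minutes + 4:30 = 2 hours 56 minutes.

2 hours 56 minutes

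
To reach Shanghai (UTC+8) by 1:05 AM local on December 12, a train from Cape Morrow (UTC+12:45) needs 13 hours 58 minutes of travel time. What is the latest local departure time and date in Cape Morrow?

Target arrival in UTC: 1:05 AM − 8:00 = 5:05 PM on Dec 11.
Subtract 13 hours and 58 minutes → departure 3:07 AM UTC on Dec 11.
Cape Morrow is UTC+12:45: 3:07 AM + 12:45 = 3:52 PM on Dec 11.

3:52 PM on December 11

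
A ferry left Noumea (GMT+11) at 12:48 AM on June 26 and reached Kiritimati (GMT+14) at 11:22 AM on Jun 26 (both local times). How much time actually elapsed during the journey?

7 hours 34 minutes

Departure in UTC: 12:48 AM − 11:00 = 1:48 PM on Jun 25.
Arrival in UTC: 11:22 AM − 14:00 = 9:22 PM on Jun 25.
Elapsed = 9:22 PM − 1:48 PM = 7 hours 34 minutes.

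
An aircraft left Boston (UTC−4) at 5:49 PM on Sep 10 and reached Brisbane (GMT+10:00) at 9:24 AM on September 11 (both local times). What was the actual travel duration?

Departure in UTC: 5:49 PM + 4:00 = 9:49 PM on Sep 10.
Arrival in UTC: 9:24 AM − 10:00 = 11:24 PM on Sep 10.
Elapsed = 11:24 PM − 9:49 PM = 1 hour 35 minutes.

1 hour 35 minutes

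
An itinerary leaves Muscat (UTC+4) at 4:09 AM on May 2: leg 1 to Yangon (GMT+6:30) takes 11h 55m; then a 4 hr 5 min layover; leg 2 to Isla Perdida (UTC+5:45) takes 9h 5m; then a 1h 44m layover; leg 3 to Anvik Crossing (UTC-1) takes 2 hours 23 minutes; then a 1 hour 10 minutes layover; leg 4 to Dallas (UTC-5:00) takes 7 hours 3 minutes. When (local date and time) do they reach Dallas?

8:34 AM on May 3

Convert departure to UTC: 4:09 AM − 4:00 = 12:09 AM UTC on May 2.
Add 11 hours and 55 minutes leg 1 → 12:04 PM UTC.
Add 4 hours 5 minutes layover in Yangon → 4:09 PM UTC.
Add 9 hours 5 minutes leg 2 → 1:14 AM UTC (May 3).
Add 1 hour 44 minutes layover in Isla Perdida → 2:58 AM UTC.
Add 2 hours and 23 minutes leg 3 → 5:21 AM UTC.
Add 1 hour 10 minutes layover in Anvik Crossing → 6:31 AM UTC.
Add 7 hours 3 minutes leg 4 → 1:34 PM UTC.
Dallas is UTC−5:00, so local arrival = 1:34 PM − 5:00 = 8:34 AM on May 3.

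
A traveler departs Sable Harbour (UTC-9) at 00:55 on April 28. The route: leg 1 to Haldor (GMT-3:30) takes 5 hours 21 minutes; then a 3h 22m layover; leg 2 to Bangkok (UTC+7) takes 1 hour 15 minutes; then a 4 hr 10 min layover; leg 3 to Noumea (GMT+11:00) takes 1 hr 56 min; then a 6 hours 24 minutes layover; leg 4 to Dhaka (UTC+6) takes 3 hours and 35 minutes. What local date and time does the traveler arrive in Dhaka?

17:58 on Apr 29

Convert departure to UTC: 00:55 + 9:00 = 09:55 UTC on Apr 28.
Add 5 hours 21 minutes leg 1 → 15:16 UTC.
Add 3 hours 22 minutes layover in Haldor → 18:38 UTC.
Add 1 hour and 15 minutes leg 2 → 19:53 UTC.
Add 4 hours 10 minutes layover in Bangkok → 00:03 UTC (Apr 29).
Add 1 hour 56 minutes leg 3 → 01:59 UTC.
Add 6 hours and 24 minutes layover in Noumea → 08:23 UTC.
Add 3 hours 35 minutes leg 4 → 11:58 UTC.
Dhaka is UTC+6:00, so local arrival = 11:58 + 6:00 = 17:58 on Apr 29.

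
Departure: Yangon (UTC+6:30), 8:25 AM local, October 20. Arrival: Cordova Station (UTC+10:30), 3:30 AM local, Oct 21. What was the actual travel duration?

15 hours 5 minutes

Cordova Station is 4:00 ahead of Yangon.
Clock-face elapsed time (ignoring zones) is 19 hours 5 minutes.
Actual elapsed = 19 hours 5 minutes − 4:00 = 15 hours 5 minutes.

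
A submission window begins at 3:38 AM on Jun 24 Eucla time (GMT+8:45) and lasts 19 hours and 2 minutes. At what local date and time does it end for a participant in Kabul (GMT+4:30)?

6:25 PM on Jun 24

Kabul is 4:15 behind Eucla.
After 19 hours and 2 minutes it is 10:40 PM in Eucla.
Shift by the zone difference: 10:40 PM − 4:15 = 6:25 PM on Jun 24 in Kabul.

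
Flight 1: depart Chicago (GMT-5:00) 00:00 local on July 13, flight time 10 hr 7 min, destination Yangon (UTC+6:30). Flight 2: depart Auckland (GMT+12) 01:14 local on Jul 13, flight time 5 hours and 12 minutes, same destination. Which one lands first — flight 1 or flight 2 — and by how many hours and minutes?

the second, by 20 hours 41 minutes

Flight 1 in UTC: 00:00 + 5:00 = 05:00 on Jul 13.
+10 hours and 7 minutes → arrive 15:07 UTC on Jul 13.
Flight 2 in UTC: 01:14 − 12:00 = 13:14 on Jul 12.
+5 hours and 12 minutes → arrive 18:26 UTC on Jul 12.
Flight 2 lands earlier by 20 hours 41 minutes.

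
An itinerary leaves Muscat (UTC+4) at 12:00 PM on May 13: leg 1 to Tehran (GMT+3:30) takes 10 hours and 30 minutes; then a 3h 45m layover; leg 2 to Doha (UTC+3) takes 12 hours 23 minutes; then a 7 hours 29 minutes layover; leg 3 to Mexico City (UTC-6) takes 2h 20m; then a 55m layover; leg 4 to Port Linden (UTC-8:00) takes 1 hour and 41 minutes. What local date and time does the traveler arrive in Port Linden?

3:03 PM on May 14

Convert departure to UTC: 12:00 PM − 4:00 = 8:00 AM UTC on May 13.
Add 10 hours 30 minutes leg 1 → 6:30 PM UTC.
Add 3 hours 45 minutes layover in Tehran → 10:15 PM UTC.
Add 12 hours 23 minutes leg 2 → 10:38 AM UTC (May 14).
Add 7 hours 29 minutes layover in Doha → 6:07 PM UTC.
Add 2 hours and 20 minutes leg 3 → 8:27 PM UTC.
Add 55 minutes layover in Mexico City → 9:22 PM UTC.
Add 1 hour and 41 minutes leg 4 → 11:03 PM UTC.
Port Linden is UTC−8:00, so local arrival = 11:03 PM − 8:00 = 3:03 PM on May 14.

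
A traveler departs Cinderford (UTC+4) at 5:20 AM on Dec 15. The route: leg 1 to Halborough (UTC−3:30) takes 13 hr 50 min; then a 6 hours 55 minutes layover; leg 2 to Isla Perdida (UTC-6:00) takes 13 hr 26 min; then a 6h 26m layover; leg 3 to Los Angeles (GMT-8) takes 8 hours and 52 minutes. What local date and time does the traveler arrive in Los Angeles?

Convert departure to UTC: 5:20 AM − 4:00 = 1:20 AM UTC on Dec 15.
Add 13 hours and 50 minutes leg 1 → 3:10 PM UTC.
Add 6 hours 55 minutes layover in Halborough → 10:05 PM UTC.
Add 13 hours 26 minutes leg 2 → 11:31 AM UTC (Dec 16).
Add 6 hours 26 minutes layover in Isla Perdida → 5:57 PM UTC.
Add 8 hours 52 minutes leg 3 → 2:49 AM UTC (Dec 17).
Los Angeles is UTC−8:00, so local arrival = 2:49 AM − 8:00 = 6:49 PM on Dec 16.

6:49 PM on December 16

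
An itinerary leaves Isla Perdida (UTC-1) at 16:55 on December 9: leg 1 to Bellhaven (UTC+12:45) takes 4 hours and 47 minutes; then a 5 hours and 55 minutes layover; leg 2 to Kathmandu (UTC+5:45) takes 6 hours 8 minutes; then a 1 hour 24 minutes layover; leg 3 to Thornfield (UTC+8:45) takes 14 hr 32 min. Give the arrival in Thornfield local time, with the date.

11:26 on December 11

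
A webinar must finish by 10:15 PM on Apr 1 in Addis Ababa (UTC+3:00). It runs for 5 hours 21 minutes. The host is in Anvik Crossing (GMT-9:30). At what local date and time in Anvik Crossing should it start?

Target end time in UTC: 10:15 PM − 3:00 = 7:15 PM on Apr 1.
Subtract 5 hours and 21 minutes → start 1:54 PM UTC on Apr 1.
Anvik Crossing is UTC−9:30: 1:54 PM − 9:30 = 4:24 AM on Apr 1.

4:24 AM on April 1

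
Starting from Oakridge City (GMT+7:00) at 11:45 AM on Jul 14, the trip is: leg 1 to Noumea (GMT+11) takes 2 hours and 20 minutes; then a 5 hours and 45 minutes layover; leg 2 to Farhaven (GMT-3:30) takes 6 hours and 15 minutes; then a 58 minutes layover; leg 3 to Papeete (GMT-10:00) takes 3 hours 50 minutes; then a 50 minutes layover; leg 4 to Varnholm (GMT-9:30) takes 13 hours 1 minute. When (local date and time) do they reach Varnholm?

Convert departure to UTC: 11:45 AM − 7:00 = 4:45 AM UTC on Jul 14.
Add 2 hours and 20 minutes leg 1 → 7:05 AM UTC.
Add 5 hours and 45 minutes layover in Noumea → 12:50 PM UTC.
Add 6 hours 15 minutes leg 2 → 7:05 PM UTC.
Add 58 minutes layover in Farhaven → 8:03 PM UTC.
Add 3 hours and 50 minutes leg 3 → 11:53 PM UTC.
Add 50 minutes layover in Papeete → 12:43 AM UTC (Jul 15).
Add 13 hours and 1 minute leg 4 → 1:44 PM UTC.
Varnholm is UTC−9:30, so local arrival = 1:44 PM − 9:30 = 4:14 AM on Jul 15.

4:14 AM on July 15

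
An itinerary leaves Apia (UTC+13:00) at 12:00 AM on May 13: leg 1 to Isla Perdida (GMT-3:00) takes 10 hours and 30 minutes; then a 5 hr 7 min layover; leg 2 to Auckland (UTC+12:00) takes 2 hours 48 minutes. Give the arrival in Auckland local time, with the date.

5:25 PM on May 13

Convert departure to UTC: 12:00 AM − 13:00 = 11:00 AM UTC on May 12.
Add 10 hours 30 minutes leg 1 → 9:30 PM UTC.
Add 5 hours and 7 minutes layover in Isla Perdida → 2:37 AM UTC (May 13).
Add 2 hours 48 minutes leg 2 → 5:25 AM UTC.
Auckland is UTC+12:00, so local arrival = 5:25 AM + 12:00 = 5:25 PM on May 13.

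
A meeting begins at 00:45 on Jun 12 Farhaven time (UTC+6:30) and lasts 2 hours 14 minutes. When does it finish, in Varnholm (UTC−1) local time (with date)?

19:29 on June 11

Convert start to UTC: 00:45 − 6:30 = 18:15 UTC on Jun 11.
Add 2 hours and 14 minutes duration → 20:29 UTC.
Varnholm is UTC−1:00, so local end time = 20:29 − 1:00 = 19:29 on Jun 11.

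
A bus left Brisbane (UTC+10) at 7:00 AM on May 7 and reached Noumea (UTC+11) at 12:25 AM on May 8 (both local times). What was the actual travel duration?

Departure in UTC: 7:00 AM − 10:00 = 9:00 PM on May 6.
Arrival in UTC: 12:25 AM − 11:00 = 1:25 PM on May 7.
Elapsed = 1:25 PM − 9:00 PM (+1 day) = 16 hours 25 minutes.

16 hours 25 minutes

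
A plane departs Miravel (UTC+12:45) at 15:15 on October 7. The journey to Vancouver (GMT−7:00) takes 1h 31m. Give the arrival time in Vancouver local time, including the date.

21:01 on October 6

Convert departure to UTC: 15:15 − 12:45 = 02:30 UTC on Oct 7.
Add 1 hour 31 minutes travel time → 04:01 UTC.
Vancouver is UTC−7:00, so local arrival = 04:01 − 7:00 = 21:01 on Oct 6.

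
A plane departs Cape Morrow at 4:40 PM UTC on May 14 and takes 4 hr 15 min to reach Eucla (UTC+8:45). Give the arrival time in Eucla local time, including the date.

5:40 AM on May 15

Departure is given in UTC: 4:40 PM on May 14.
Add 4 hours 15 minutes → 8:55 PM UTC.
Eucla is UTC+8:45: 8:55 PM + 8:45 = 5:40 AM on May 15.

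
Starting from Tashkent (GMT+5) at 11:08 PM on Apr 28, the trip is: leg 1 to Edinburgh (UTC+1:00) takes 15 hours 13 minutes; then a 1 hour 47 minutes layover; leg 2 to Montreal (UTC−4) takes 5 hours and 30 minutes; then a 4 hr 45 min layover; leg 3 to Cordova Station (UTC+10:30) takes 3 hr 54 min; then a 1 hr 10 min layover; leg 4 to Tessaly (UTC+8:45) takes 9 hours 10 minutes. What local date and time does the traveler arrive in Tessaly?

Convert departure to UTC: 11:08 PM − 5:00 = 6:08 PM UTC on Apr 28.
Add 15 hours and 13 minutes leg 1 → 9:21 AM UTC (Apr 29).
Add 1 hour and 47 minutes layover in Edinburgh → 11:08 AM UTC.
Add 5 hours 30 minutes leg 2 → 4:38 PM UTC.
Add 4 hours and 45 minutes layover in Montreal → 9:23 PM UTC.
Add 3 hours and 54 minutes leg 3 → 1:17 AM UTC (Apr 30).
Add 1 hour and 10 minutes layover in Cordova Station → 2:27 AM UTC.
Add 9 hours 10 minutes leg 4 → 11:37 AM UTC.
Tessaly is UTC+8:45, so local arrival = 11:37 AM + 8:45 = 8:22 PM on Apr 30.

8:22 PM on April 30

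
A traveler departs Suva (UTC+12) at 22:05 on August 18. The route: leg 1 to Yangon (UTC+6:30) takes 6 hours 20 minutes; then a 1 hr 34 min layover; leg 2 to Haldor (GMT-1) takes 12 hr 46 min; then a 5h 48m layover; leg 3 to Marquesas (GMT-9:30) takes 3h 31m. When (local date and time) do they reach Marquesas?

Convert departure to UTC: 22:05 − 12:00 = 10:05 UTC on Aug 18.
Add 6 hours 20 minutes leg 1 → 16:25 UTC.
Add 1 hour and 34 minutes layover in Yangon → 17:59 UTC.
Add 12 hours and 46 minutes leg 2 → 06:45 UTC (Aug 19).
Add 5 hours 48 minutes layover in Haldor → 12:33 UTC.
Add 3 hours and 31 minutes leg 3 → 16:04 UTC.
Marquesas is UTC−9:30, so local arrival = 16:04 − 9:30 = 06:34 on Aug 19.

06:34 on August 19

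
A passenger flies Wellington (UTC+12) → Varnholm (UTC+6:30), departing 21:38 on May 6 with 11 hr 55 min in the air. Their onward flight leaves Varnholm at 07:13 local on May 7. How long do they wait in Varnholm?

3 hours 10 minutes

Convert departure to UTC: 21:38 − 12:00 = 09:38 UTC on May 6.
Add 11 hours 55 minutes flight time → 21:33 UTC.
Varnholm is UTC+6:30, so local arrival = 21:33 + 6:30 = 04:03 on May 7.
Layover = 07:13 − 04:03 = 3 hours 10 minutes.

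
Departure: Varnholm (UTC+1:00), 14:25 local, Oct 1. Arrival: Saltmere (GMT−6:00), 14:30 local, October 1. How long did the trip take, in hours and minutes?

7 hours 5 minutes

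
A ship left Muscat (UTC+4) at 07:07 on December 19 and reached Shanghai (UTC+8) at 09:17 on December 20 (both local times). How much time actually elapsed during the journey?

Departure in UTC: 07:07 − 4:00 = 03:07 on Dec 19.
Arrival in UTC: 09:17 − 8:00 = 01:17 on Dec 20.
Elapsed = 01:17 − 03:07 (+1 day) = 22 hours 10 minutes.

22 hours 10 minutes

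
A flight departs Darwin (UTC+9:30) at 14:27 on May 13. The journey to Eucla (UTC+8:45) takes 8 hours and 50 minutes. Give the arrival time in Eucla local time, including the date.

Convert departure to UTC: 14:27 − 9:30 = 04:57 UTC on May 13.
Add 8 hours 50 minutes travel time → 13:47 UTC.
Eucla is UTC+8:45, so local arrival = 13:47 + 8:45 = 22:32 on May 13.

22:32 on May 13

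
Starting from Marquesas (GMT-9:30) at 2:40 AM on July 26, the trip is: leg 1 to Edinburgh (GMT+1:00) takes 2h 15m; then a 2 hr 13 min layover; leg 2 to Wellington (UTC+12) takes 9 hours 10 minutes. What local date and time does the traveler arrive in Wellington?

Convert departure to UTC: 2:40 AM + 9:30 = 12:10 PM UTC on Jul 26.
Add 2 hours 15 minutes leg 1 → 2:25 PM UTC.
Add 2 hours 13 minutes layover in Edinburgh → 4:38 PM UTC.
Add 9 hours 10 minutes leg 2 → 1:48 AM UTC (Jul 27).
Wellington is UTC+12:00, so local arrival = 1:48 AM + 12:00 = 1:48 PM on Jul 27.

1:48 PM on July 27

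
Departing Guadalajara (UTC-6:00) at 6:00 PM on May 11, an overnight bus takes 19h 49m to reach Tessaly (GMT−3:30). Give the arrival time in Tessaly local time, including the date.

4:19 PM on May 12

Tessaly is 2:30 ahead of Guadalajara.
After 19 hours and 49 minutes it is 1:49 PM (May 12) in Guadalajara.
Shift by the zone difference: 1:49 PM + 2:30 = 4:19 PM on May 12 in Tessaly.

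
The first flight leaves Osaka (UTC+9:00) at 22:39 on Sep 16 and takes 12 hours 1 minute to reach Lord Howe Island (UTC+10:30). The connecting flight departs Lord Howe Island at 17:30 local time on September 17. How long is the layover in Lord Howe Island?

5 hours 20 minutes

Convert departure to UTC: 22:39 − 9:00 = 13:39 UTC on Sep 16.
Add 12 hours 1 minute flight time → 01:40 UTC (Sep 17).
Lord Howe Island is UTC+10:30, so local arrival = 01:40 + 10:30 = 12:10 on Sep 17.
Layover = 17:30 − 12:10 = 5 hours 20 minutes.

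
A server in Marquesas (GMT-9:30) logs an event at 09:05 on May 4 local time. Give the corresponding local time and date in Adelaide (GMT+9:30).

In UTC: 09:05 + 9:30 = 18:35 on May 4.
Adelaide is UTC+9:30: 18:35 + 9:30 = 04:05 on May 5.

04:05 on May 5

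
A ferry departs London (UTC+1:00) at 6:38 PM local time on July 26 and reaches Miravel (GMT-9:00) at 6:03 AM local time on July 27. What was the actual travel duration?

21 hours 25 minutes

Miravel is 10:00 behind London.
Clock-face elapsed time (ignoring zones) is 11 hours 25 minutes.
Actual elapsed = 11 hours 25 minutes + 10:00 = 21 hours 25 minutes.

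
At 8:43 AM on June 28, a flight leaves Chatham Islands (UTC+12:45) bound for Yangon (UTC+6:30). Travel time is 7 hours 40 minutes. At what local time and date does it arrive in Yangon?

10:08 AM on Jun 28

Convert departure to UTC: 8:43 AM − 12:45 = 7:58 PM UTC on Jun 27.
Add 7 hours and 40 minutes travel time → 3:38 AM UTC (Jun 28).
Yangon is UTC+6:30, so local arrival = 3:38 AM + 6:30 = 10:08 AM on Jun 28.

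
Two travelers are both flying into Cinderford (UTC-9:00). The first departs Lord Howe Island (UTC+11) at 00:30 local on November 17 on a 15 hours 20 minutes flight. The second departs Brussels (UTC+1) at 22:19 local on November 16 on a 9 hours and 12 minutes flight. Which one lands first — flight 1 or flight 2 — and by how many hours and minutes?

the first, by 1 hour 41 minutes

Flight 1 in UTC: 00:30 − 11:00 = 13:30 on Nov 16.
+15 hours 20 minutes → arrive 04:50 UTC on Nov 17.
Flight 2 in UTC: 22:19 − 1:00 = 21:19 on Nov 16.
+9 hours 12 minutes → arrive 06:31 UTC on Nov 17.
Flight 1 lands earlier by 1 hour 41 minutes.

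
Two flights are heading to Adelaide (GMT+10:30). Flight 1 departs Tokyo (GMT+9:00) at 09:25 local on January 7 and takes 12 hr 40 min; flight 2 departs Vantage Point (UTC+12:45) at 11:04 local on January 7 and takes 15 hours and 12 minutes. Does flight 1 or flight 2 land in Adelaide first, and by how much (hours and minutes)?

Flight 1 in UTC: 09:25 − 9:00 = 00:25 on Jan 7.
+12 hours and 40 minutes → arrive 13:05 UTC on Jan 7.
Flight 2 in UTC: 11:04 − 12:45 = 22:19 on Jan 6.
+15 hours 12 minutes → arrive 13:31 UTC on Jan 7.
Flight 1 lands earlier by 26 minutes.

the first, by 26 minutes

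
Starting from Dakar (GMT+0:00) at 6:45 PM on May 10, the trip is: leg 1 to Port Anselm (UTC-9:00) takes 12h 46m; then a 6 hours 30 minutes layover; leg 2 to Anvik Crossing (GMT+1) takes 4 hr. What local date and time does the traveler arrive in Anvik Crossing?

Dakar is at UTC+0, so departure is already 6:45 PM UTC on May 10.
Add 12 hours and 46 minutes leg 1 → 7:31 AM UTC (May 11).
Add 6 hours 30 minutes layover in Port Anselm → 2:01 PM UTC.
Add 4 hours leg 2 → 6:01 PM UTC.
Anvik Crossing is UTC+1:00, so local arrival = 6:01 PM + 1:00 = 7:01 PM on May 11.

7:01 PM on May 11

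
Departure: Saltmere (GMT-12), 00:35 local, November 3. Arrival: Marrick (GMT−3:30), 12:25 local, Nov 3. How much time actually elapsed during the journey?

3 hours 20 minutes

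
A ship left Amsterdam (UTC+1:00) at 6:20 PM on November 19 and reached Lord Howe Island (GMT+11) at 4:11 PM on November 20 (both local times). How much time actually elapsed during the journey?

11 hours 51 minutes

Lord Howe Island is 10:00 ahead of Amsterdam.
Clock-face elapsed time (ignoring zones) is 21 hours 51 minutes.
Actual elapsed = 21 hours 51 minutes − 10:00 = 11 hours 51 minutes.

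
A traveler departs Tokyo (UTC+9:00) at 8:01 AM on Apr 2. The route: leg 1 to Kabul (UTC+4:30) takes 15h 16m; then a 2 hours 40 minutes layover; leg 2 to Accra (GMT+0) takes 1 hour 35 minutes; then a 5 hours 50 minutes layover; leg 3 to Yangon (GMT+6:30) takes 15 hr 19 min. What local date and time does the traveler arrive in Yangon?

Convert departure to UTC: 8:01 AM − 9:00 = 11:01 PM UTC on Apr 1.
Add 15 hours 16 minutes leg 1 → 2:17 PM UTC (Apr 2).
Add 2 hours and 40 minutes layover in Kabul → 4:57 PM UTC.
Add 1 hour and 35 minutes leg 2 → 6:32 PM UTC.
Add 5 hours and 50 minutes layover in Accra → 12:22 AM UTC (Apr 3).
Add 15 hours and 19 minutes leg 3 → 3:41 PM UTC.
Yangon is UTC+6:30, so local arrival = 3:41 PM + 6:30 = 10:11 PM on Apr 3.

10:11 PM on April 3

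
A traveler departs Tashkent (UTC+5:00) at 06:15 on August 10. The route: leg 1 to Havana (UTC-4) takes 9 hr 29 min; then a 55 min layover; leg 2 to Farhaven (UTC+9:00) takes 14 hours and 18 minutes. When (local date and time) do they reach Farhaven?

10:57 on August 11

Convert departure to UTC: 06:15 − 5:00 = 01:15 UTC on Aug 10.
Add 9 hours 29 minutes leg 1 → 10:44 UTC.
Add 55 minutes layover in Havana → 11:39 UTC.
Add 14 hours 18 minutes leg 2 → 01:57 UTC (Aug 11).
Farhaven is UTC+9:00, so local arrival = 01:57 + 9:00 = 10:57 on Aug 11.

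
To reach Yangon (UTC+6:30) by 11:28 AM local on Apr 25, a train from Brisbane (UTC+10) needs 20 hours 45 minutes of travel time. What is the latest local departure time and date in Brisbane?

6:13 PM on April 24

Target arrival in UTC: 11:28 AM − 6:30 = 4:58 AM on Apr 25.
Subtract 20 hours and 45 minutes → departure 8:13 AM UTC on Apr 24.
Brisbane is UTC+10:00: 8:13 AM + 10:00 = 6:13 PM on Apr 24.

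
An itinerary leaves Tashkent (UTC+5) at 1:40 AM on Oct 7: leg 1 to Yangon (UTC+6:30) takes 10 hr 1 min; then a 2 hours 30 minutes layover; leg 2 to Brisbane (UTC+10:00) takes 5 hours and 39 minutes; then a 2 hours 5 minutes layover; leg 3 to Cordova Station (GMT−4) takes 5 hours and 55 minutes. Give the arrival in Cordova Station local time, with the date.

Convert departure to UTC: 1:40 AM − 5:00 = 8:40 PM UTC on Oct 6.
Add 10 hours and 1 minute leg 1 → 6:41 AM UTC (Oct 7).
Add 2 hours and 30 minutes layover in Yangon → 9:11 AM UTC.
Add 5 hours and 39 minutes leg 2 → 2:50 PM UTC.
Add 2 hours 5 minutes layover in Brisbane → 4:55 PM UTC.
Add 5 hours and 55 minutes leg 3 → 10:50 PM UTC.
Cordova Station is UTC−4:00, so local arrival = 10:50 PM − 4:00 = 6:50 PM on Oct 7.

6:50 PM on Oct 7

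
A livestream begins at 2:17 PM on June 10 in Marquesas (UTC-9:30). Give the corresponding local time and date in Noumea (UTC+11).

10:47 AM on June 11

Noumea is 20:30 ahead of Marquesas.
Shift by the zone difference: 2:17 PM + 20:30 = 10:47 AM on Jun 11 in Noumea.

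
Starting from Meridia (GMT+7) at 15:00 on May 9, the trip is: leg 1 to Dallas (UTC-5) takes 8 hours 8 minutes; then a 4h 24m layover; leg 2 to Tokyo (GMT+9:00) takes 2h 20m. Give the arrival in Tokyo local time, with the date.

07:52 on May 10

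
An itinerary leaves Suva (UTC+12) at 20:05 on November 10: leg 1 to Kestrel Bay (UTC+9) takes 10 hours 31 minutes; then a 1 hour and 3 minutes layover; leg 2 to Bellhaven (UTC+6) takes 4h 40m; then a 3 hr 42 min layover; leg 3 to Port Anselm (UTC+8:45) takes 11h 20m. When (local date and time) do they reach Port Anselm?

Convert departure to UTC: 20:05 − 12:00 = 08:05 UTC on Nov 10.
Add 10 hours and 31 minutes leg 1 → 18:36 UTC.
Add 1 hour 3 minutes layover in Kestrel Bay → 19:39 UTC.
Add 4 hours 40 minutes leg 2 → 00:19 UTC (Nov 11).
Add 3 hours and 42 minutes layover in Bellhaven → 04:01 UTC.
Add 11 hours 20 minutes leg 3 → 15:21 UTC.
Port Anselm is UTC+8:45, so local arrival = 15:21 + 8:45 = 00:06 on Nov 12.

00:06 on November 12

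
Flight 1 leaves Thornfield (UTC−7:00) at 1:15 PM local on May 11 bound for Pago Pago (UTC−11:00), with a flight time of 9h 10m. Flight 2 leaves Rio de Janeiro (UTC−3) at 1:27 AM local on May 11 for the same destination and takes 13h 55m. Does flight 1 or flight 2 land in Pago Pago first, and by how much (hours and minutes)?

the second, by 11 hours 3 minutes

Flight 1 in UTC: 1:15 PM + 7:00 = 8:15 PM on May 11.
+9 hours 10 minutes → arrive 5:25 AM UTC on May 12.
Flight 2 in UTC: 1:27 AM + 3:00 = 4:27 AM on May 11.
+13 hours 55 minutes → arrive 6:22 PM UTC on May 11.
Flight 2 lands earlier by 11 hours 3 minutes.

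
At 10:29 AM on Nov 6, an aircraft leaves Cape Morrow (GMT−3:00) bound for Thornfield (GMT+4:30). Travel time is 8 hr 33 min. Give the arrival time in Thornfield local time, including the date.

2:32 AM on Nov 7

Thornfield is 7:30 ahead of Cape Morrow.
After 8 hours and 33 minutes it is 7:02 PM in Cape Morrow.
Shift by the zone difference: 7:02 PM + 7:30 = 2:32 AM on Nov 7 in Thornfield.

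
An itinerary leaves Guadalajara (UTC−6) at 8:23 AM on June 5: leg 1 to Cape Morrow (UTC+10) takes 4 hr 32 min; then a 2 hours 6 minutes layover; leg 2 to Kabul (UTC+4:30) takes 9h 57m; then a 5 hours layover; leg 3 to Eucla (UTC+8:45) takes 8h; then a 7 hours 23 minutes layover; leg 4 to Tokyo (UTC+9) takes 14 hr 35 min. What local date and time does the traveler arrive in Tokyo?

Convert departure to UTC: 8:23 AM + 6:00 = 2:23 PM UTC on Jun 5.
Add 4 hours and 32 minutes leg 1 → 6:55 PM UTC.
Add 2 hours 6 minutes layover in Cape Morrow → 9:01 PM UTC.
Add 9 hours 57 minutes leg 2 → 6:58 AM UTC (Jun 6).
Add 5 hours layover in Kabul → 11:58 AM UTC.
Add 8 hours leg 3 → 7:58 PM UTC.
Add 7 hours and 23 minutes layover in Eucla → 3:21 AM UTC (Jun 7).
Add 14 hours 35 minutes leg 4 → 5:56 PM UTC.
Tokyo is UTC+9:00, so local arrival = 5:56 PM + 9:00 = 2:56 AM on Jun 8.

2:56 AM on June 8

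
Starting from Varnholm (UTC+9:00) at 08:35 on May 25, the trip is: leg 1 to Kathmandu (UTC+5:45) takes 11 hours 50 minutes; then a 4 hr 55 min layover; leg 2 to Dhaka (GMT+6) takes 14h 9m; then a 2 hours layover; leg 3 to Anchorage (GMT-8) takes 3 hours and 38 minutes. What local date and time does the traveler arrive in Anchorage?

Convert departure to UTC: 08:35 − 9:00 = 23:35 UTC on May 24.
Add 11 hours 50 minutes leg 1 → 11:25 UTC (May 25).
Add 4 hours and 55 minutes layover in Kathmandu → 16:20 UTC.
Add 14 hours 9 minutes leg 2 → 06:29 UTC (May 26).
Add 2 hours layover in Dhaka → 08:29 UTC.
Add 3 hours and 38 minutes leg 3 → 12:07 UTC.
Anchorage is UTC−8:00, so local arrival = 12:07 − 8:00 = 04:07 on May 26.

04:07 on May 26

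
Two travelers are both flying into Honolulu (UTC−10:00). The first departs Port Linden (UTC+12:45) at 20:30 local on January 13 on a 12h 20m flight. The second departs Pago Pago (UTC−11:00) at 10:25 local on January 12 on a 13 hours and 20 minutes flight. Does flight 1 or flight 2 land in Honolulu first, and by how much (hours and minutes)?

the second, by 9 hours 20 minutes

Flight 1 in UTC: 20:30 − 12:45 = 07:45 on Jan 13.
+12 hours and 20 minutes → arrive 20:05 UTC on Jan 13.
Flight 2 in UTC: 10:25 + 11:00 = 21:25 on Jan 12.
+13 hours and 20 minutes → arrive 10:45 UTC on Jan 13.
Flight 2 lands earlier by 9 hours 20 minutes.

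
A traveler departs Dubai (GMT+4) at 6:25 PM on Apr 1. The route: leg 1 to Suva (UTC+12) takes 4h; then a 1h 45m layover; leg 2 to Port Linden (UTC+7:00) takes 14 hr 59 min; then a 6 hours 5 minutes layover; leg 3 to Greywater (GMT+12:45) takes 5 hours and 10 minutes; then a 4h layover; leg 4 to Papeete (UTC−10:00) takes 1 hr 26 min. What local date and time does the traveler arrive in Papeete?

Convert departure to UTC: 6:25 PM − 4:00 = 2:25 PM UTC on Apr 1.
Add 4 hours leg 1 → 6:25 PM UTC.
Add 1 hour and 45 minutes layover in Suva → 8:10 PM UTC.
Add 14 hours and 59 minutes leg 2 → 11:09 AM UTC (Apr 2).
Add 6 hours 5 minutes layover in Port Linden → 5:14 PM UTC.
Add 5 hours 10 minutes leg 3 → 10:24 PM UTC.
Add 4 hours layover in Greywater → 2:24 AM UTC (Apr 3).
Add 1 hour 26 minutes leg 4 → 3:50 AM UTC.
Papeete is UTC−10:00, so local arrival = 3:50 AM − 10:00 = 5:50 PM on Apr 2.

5:50 PM on April 2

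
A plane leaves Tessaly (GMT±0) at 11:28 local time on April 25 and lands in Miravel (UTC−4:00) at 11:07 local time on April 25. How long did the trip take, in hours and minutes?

Miravel is 4:00 behind Tessaly.
Clock-face elapsed time (ignoring zones) is −21 minutes.
Actual elapsed = −21 minutes + 4:00 = 3 hours 39 minutes.

3 hours 39 minutes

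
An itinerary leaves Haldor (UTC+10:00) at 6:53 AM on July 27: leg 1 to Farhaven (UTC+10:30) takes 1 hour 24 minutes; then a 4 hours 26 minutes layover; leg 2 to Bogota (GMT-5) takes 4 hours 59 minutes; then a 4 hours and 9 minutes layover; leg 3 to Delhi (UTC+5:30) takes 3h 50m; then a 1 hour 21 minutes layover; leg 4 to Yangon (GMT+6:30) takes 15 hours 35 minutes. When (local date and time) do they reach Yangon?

3:07 PM on July 28

Convert departure to UTC: 6:53 AM − 10:00 = 8:53 PM UTC on Jul 26.
Add 1 hour and 24 minutes leg 1 → 10:17 PM UTC.
Add 4 hours and 26 minutes layover in Farhaven → 2:43 AM UTC (Jul 27).
Add 4 hours and 59 minutes leg 2 → 7:42 AM UTC.
Add 4 hours 9 minutes layover in Bogota → 11:51 AM UTC.
Add 3 hours and 50 minutes leg 3 → 3:41 PM UTC.
Add 1 hour 21 minutes layover in Delhi → 5:02 PM UTC.
Add 15 hours and 35 minutes leg 4 → 8:37 AM UTC (Jul 28).
Yangon is UTC+6:30, so local arrival = 8:37 AM + 6:30 = 3:07 PM on Jul 28.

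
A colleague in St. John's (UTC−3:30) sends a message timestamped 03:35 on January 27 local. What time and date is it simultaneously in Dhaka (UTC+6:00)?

13:05 on Jan 27

Dhaka is 9:30 ahead of St. John's.
Shift by the zone difference: 03:35 + 9:30 = 13:05 on Jan 27 in Dhaka.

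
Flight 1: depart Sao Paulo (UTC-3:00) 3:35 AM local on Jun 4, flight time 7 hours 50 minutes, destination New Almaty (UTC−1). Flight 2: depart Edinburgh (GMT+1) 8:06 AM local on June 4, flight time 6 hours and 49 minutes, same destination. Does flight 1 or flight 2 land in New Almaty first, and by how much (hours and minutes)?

the second, by 30 minutes

Flight 1 in UTC: 3:35 AM + 3:00 = 6:35 AM on Jun 4.
+7 hours 50 minutes → arrive 2:25 PM UTC on Jun 4.
Flight 2 in UTC: 8:06 AM − 1:00 = 7:06 AM on Jun 4.
+6 hours and 49 minutes → arrive 1:55 PM UTC on Jun 4.
Flight 2 lands earlier by 30 minutes.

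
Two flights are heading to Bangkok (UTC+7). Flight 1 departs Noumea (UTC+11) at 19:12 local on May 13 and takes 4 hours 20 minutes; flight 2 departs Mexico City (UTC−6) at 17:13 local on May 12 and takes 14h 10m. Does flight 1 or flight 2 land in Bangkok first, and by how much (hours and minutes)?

the first, by 51 minutes

Flight 1 in UTC: 19:12 − 11:00 = 08:12 on May 13.
+4 hours and 20 minutes → arrive 12:32 UTC on May 13.
Flight 2 in UTC: 17:13 + 6:00 = 23:13 on May 12.
+14 hours and 10 minutes → arrive 13:23 UTC on May 13.
Flight 1 lands earlier by 51 minutes.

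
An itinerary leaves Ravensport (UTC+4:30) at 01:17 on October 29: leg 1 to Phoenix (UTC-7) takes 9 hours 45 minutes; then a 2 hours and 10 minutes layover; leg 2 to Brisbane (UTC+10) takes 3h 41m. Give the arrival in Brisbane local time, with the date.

22:23 on October 29

Convert departure to UTC: 01:17 − 4:30 = 20:47 UTC on Oct 28.
Add 9 hours 45 minutes leg 1 → 06:32 UTC (Oct 29).
Add 2 hours 10 minutes layover in Phoenix → 08:42 UTC.
Add 3 hours 41 minutes leg 2 → 12:23 UTC.
Brisbane is UTC+10:00, so local arrival = 12:23 + 10:00 = 22:23 on Oct 29.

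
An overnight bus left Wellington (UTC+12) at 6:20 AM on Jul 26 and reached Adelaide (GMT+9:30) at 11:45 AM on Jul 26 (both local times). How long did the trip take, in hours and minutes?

7 hours 55 minutes

Departure in UTC: 6:20 AM − 12:00 = 6:20 PM on Jul 25.
Arrival in UTC: 11:45 AM − 9:30 = 2:15 AM on Jul 26.
Elapsed = 2:15 AM − 6:20 PM (+1 day) = 7 hours 55 minutes.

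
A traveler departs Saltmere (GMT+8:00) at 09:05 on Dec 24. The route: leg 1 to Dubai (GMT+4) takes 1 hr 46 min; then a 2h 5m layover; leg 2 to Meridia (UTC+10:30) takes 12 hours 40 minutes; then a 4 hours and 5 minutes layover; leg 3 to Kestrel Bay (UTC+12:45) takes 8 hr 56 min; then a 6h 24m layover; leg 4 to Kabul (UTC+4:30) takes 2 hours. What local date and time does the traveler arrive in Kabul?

19:31 on December 25

Convert departure to UTC: 09:05 − 8:00 = 01:05 UTC on Dec 24.
Add 1 hour 46 minutes leg 1 → 02:51 UTC.
Add 2 hours 5 minutes layover in Dubai → 04:56 UTC.
Add 12 hours and 40 minutes leg 2 → 17:36 UTC.
Add 4 hours 5 minutes layover in Meridia → 21:41 UTC.
Add 8 hours 56 minutes leg 3 → 06:37 UTC (Dec 25).
Add 6 hours 24 minutes layover in Kestrel Bay → 13:01 UTC.
Add 2 hours leg 4 → 15:01 UTC.
Kabul is UTC+4:30, so local arrival = 15:01 + 4:30 = 19:31 on Dec 25.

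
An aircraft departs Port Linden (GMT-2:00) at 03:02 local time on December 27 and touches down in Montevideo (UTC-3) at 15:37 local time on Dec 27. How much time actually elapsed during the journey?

Departure in UTC: 03:02 + 2:00 = 05:02 on Dec 27.
Arrival in UTC: 15:37 + 3:00 = 18:37 on Dec 27.
Elapsed = 18:37 − 05:02 = 13 hours 35 minutes.

13 hours 35 minutes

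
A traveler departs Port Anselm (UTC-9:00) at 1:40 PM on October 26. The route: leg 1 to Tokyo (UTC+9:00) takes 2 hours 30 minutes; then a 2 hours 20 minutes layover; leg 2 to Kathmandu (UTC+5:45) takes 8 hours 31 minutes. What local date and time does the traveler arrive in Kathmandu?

5:46 PM on October 27

Convert departure to UTC: 1:40 PM + 9:00 = 10:40 PM UTC on Oct 26.
Add 2 hours and 30 minutes leg 1 → 1:10 AM UTC (Oct 27).
Add 2 hours 20 minutes layover in Tokyo → 3:30 AM UTC.
Add 8 hours and 31 minutes leg 2 → 12:01 PM UTC.
Kathmandu is UTC+5:45, so local arrival = 12:01 PM + 5:45 = 5:46 PM on Oct 27.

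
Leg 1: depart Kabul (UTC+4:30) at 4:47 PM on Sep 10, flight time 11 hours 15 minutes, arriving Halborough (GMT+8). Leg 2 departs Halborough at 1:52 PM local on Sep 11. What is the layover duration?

Convert departure to UTC: 4:47 PM − 4:30 = 12:17 PM UTC on Sep 10.
Add 11 hours and 15 minutes flight time → 11:32 PM UTC.
Halborough is UTC+8:00, so local arrival = 11:32 PM + 8:00 = 7:32 AM on Sep 11.
Layover = 1:52 PM − 7:32 AM = 6 hours 20 minutes.

6 hours 20 minutes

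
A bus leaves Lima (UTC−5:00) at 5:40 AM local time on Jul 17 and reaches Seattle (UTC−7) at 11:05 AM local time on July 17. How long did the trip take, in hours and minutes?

7 hours 25 minutes

Seattle is 2:00 behind Lima.
Clock-face elapsed time (ignoring zones) is 5 hours 25 minutes.
Actual elapsed = 5 hours 25 minutes + 2:00 = 7 hours 25 minutes.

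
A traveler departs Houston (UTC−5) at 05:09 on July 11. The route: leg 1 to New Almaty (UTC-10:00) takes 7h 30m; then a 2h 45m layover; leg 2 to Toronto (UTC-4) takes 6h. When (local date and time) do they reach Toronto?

Convert departure to UTC: 05:09 + 5:00 = 10:09 UTC on Jul 11.
Add 7 hours and 30 minutes leg 1 → 17:39 UTC.
Add 2 hours 45 minutes layover in New Almaty → 20:24 UTC.
Add 6 hours leg 2 → 02:24 UTC (Jul 12).
Toronto is UTC−4:00, so local arrival = 02:24 − 4:00 = 22:24 on Jul 11.

22:24 on Jul 11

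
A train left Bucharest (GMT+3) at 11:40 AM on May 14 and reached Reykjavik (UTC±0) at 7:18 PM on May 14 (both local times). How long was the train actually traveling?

10 hours 38 minutes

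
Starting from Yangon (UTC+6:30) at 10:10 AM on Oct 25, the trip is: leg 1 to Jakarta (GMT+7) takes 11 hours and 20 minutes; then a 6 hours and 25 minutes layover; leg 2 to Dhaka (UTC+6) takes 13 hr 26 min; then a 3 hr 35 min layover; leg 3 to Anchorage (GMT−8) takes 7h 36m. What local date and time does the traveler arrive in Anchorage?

Convert departure to UTC: 10:10 AM − 6:30 = 3:40 AM UTC on Oct 25.
Add 11 hours and 20 minutes leg 1 → 3:00 PM UTC.
Add 6 hours and 25 minutes layover in Jakarta → 9:25 PM UTC.
Add 13 hours and 26 minutes leg 2 → 10:51 AM UTC (Oct 26).
Add 3 hours and 35 minutes layover in Dhaka → 2:26 PM UTC.
Add 7 hours and 36 minutes leg 3 → 10:02 PM UTC.
Anchorage is UTC−8:00, so local arrival = 10:02 PM − 8:00 = 2:02 PM on Oct 26.

2:02 PM on October 26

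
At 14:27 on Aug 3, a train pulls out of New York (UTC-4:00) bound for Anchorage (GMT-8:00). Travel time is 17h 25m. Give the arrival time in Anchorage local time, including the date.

03:52 on Aug 4

Convert departure to UTC: 14:27 + 4:00 = 18:27 UTC on Aug 3.
Add 17 hours 25 minutes travel time → 11:52 UTC (Aug 4).
Anchorage is UTC−8:00, so local arrival = 11:52 − 8:00 = 03:52 on Aug 4.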